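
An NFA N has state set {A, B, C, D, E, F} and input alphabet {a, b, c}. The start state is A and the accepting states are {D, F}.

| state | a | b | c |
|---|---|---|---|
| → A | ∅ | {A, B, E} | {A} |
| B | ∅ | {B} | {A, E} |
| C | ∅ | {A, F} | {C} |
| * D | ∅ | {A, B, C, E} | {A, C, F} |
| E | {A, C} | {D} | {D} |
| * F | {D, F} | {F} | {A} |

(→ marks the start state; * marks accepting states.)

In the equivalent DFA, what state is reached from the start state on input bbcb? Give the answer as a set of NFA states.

{A, B, C, D, E, F}

Start: {A}.
δ(A,b) = {A, B, E}.
Union: {A, B, E}.
After b: {A, B, E}.
δ(A,b) = {A, B, E}; δ(B,b) = {B}; δ(E,b) = {D}.
Union: {A, B, D, E}.
After b: {A, B, D, E}.
δ(A,c) = {A}; δ(B,c) = {A, E}; δ(D,c) = {A, C, F}; δ(E,c) = {D}.
Union: {A, C, D, E, F}.
After c: {A, C, D, E, F}.
δ(A,b) = {A, B, E}; δ(C,b) = {A, F}; δ(D,b) = {A, B, C, E}; δ(E,b) = {D}; δ(F,b) = {F}.
Union: {A, B, C, D, E, F}.
After b: {A, B, C, D, E, F}.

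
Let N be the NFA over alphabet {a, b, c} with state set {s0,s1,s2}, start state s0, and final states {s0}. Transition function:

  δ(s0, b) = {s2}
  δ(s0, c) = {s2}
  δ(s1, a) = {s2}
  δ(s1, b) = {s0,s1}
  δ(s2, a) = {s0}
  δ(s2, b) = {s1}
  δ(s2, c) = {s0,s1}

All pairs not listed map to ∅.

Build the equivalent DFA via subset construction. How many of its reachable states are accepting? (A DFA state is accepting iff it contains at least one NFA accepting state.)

Start state of the DFA: {s0}.
{s0} --a--> ∅  [new]
{s0} --b--> {s2}  [new]
{s0} --c--> {s2}  [seen]
∅ --a--> ∅  [seen]
∅ --b--> ∅  [seen]
∅ --c--> ∅  [seen]
{s2} --a--> {s0}  [seen]
{s2} --b--> {s1}  [new]
{s2} --c--> {s0,s1}  [new]
{s1} --a--> {s2}  [seen]
{s1} --b--> {s0,s1}  [seen]
{s1} --c--> ∅  [seen]
{s0,s1} --a--> {s2}  [seen]
{s0,s1} --b--> {s0,s1,s2}  [new]
{s0,s1} --c--> {s2}  [seen]
{s0,s1,s2} --a--> {s0,s2}  [new]
{s0,s1,s2} --b--> {s0,s1,s2}  [seen]
{s0,s1,s2} --c--> {s0,s1,s2}  [seen]
{s0,s2} --a--> {s0}  [seen]
{s0,s2} --b--> {s1,s2}  [new]
{s0,s2} --c--> {s0,s1,s2}  [seen]
{s1,s2} --a--> {s0,s2}  [seen]
{s1,s2} --b--> {s0,s1}  [seen]
{s1,s2} --c--> {s0,s1}  [seen]
Reachable DFA states: {s0}, ∅, {s2}, {s1}, {s0,s1}, {s0,s1,s2}, {s0,s2}, {s1,s2}.
Accepting DFA states (contain an NFA accepting state): {s0}, {s0,s1}, {s0,s1,s2}, {s0,s2}.

4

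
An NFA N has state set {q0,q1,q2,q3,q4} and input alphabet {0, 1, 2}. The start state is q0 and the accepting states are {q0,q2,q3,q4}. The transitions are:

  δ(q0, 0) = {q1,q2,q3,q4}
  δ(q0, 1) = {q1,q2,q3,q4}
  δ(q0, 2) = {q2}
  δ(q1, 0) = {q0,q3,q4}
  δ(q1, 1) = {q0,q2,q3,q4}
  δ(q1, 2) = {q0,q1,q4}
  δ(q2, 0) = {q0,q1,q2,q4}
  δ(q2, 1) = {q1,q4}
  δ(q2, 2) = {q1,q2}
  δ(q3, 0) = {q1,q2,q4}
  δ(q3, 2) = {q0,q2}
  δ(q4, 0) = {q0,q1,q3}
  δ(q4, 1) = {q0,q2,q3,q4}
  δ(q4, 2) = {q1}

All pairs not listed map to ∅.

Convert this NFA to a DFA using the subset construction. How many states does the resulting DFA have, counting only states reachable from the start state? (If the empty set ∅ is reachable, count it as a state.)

11

Start state of the DFA: {q0}.
{q0} --0--> {q1,q2,q3,q4}  [new]
{q0} --1--> {q1,q2,q3,q4}  [seen]
{q0} --2--> {q2}  [new]
{q1,q2,q3,q4} --0--> {q0,q1,q2,q3,q4}  [new]
{q1,q2,q3,q4} --1--> {q0,q1,q2,q3,q4}  [seen]
{q1,q2,q3,q4} --2--> {q0,q1,q2,q4}  [new]
{q2} --0--> {q0,q1,q2,q4}  [seen]
{q2} --1--> {q1,q4}  [new]
{q2} --2--> {q1,q2}  [new]
{q0,q1,q2,q3,q4} --0--> {q0,q1,q2,q3,q4}  [seen]
{q0,q1,q2,q3,q4} --1--> {q0,q1,q2,q3,q4}  [seen]
{q0,q1,q2,q3,q4} --2--> {q0,q1,q2,q4}  [seen]
{q0,q1,q2,q4} --0--> {q0,q1,q2,q3,q4}  [seen]
{q0,q1,q2,q4} --1--> {q0,q1,q2,q3,q4}  [seen]
{q0,q1,q2,q4} --2--> {q0,q1,q2,q4}  [seen]
{q1,q4} --0--> {q0,q1,q3,q4}  [new]
{q1,q4} --1--> {q0,q2,q3,q4}  [new]
{q1,q4} --2--> {q0,q1,q4}  [new]
{q1,q2} --0--> {q0,q1,q2,q3,q4}  [seen]
{q1,q2} --1--> {q0,q1,q2,q3,q4}  [seen]
{q1,q2} --2--> {q0,q1,q2,q4}  [seen]
{q0,q1,q3,q4} --0--> {q0,q1,q2,q3,q4}  [seen]
{q0,q1,q3,q4} --1--> {q0,q1,q2,q3,q4}  [seen]
{q0,q1,q3,q4} --2--> {q0,q1,q2,q4}  [seen]
{q0,q2,q3,q4} --0--> {q0,q1,q2,q3,q4}  [seen]
{q0,q2,q3,q4} --1--> {q0,q1,q2,q3,q4}  [seen]
{q0,q2,q3,q4} --2--> {q0,q1,q2}  [new]
{q0,q1,q4} --0--> {q0,q1,q2,q3,q4}  [seen]
{q0,q1,q4} --1--> {q0,q1,q2,q3,q4}  [seen]
{q0,q1,q4} --2--> {q0,q1,q2,q4}  [seen]
{q0,q1,q2} --0--> {q0,q1,q2,q3,q4}  [seen]
{q0,q1,q2} --1--> {q0,q1,q2,q3,q4}  [seen]
{q0,q1,q2} --2--> {q0,q1,q2,q4}  [seen]
Reachable DFA states: {q0}, {q1,q2,q3,q4}, {q2}, {q0,q1,q2,q3,q4}, {q0,q1,q2,q4}, {q1,q4}, {q1,q2}, {q0,q1,q3,q4}, {q0,q2,q3,q4}, {q0,q1,q4}, {q0,q1,q2}.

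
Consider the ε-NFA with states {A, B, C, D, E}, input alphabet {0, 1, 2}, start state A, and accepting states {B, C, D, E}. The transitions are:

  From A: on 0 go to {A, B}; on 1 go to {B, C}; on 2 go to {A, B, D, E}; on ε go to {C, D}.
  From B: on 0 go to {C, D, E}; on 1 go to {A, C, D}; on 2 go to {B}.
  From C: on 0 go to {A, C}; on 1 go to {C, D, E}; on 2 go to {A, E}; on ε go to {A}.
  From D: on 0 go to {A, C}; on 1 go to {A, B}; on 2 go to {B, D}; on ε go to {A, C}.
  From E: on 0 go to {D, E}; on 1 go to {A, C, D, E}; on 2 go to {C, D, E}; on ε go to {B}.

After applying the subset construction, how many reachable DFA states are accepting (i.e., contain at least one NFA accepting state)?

3

Start state of the DFA: {A, C, D} (ε-closure of the NFA start).
{A, C, D} --0--> {A, B, C, D}  [new]
{A, C, D} --1--> {A, B, C, D, E}  [new]
{A, C, D} --2--> {A, B, C, D, E}  [seen]
{A, B, C, D} --0--> {A, B, C, D, E}  [seen]
{A, B, C, D} --1--> {A, B, C, D, E}  [seen]
{A, B, C, D} --2--> {A, B, C, D, E}  [seen]
{A, B, C, D, E} --0--> {A, B, C, D, E}  [seen]
{A, B, C, D, E} --1--> {A, B, C, D, E}  [seen]
{A, B, C, D, E} --2--> {A, B, C, D, E}  [seen]
Reachable DFA states: {A, C, D}, {A, B, C, D}, {A, B, C, D, E}.
Accepting DFA states (contain an NFA accepting state): {A, C, D}, {A, B, C, D}, {A, B, C, D, E}.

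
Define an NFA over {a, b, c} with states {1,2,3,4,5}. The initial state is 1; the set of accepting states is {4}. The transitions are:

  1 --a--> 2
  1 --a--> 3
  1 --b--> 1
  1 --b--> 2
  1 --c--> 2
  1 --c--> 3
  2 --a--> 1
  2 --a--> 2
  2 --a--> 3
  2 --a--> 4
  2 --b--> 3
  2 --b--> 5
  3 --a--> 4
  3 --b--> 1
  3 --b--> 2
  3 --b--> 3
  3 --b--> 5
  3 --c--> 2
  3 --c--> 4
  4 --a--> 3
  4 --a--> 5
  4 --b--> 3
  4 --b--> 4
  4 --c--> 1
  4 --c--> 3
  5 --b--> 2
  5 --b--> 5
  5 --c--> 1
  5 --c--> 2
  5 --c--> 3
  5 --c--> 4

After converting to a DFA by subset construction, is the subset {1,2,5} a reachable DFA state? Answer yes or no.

no

Start state of the DFA: {1}.
{1} --a--> {2,3}  [new]
{1} --b--> {1,2}  [new]
{1} --c--> {2,3}  [seen]
{2,3} --a--> {1,2,3,4}  [new]
{2,3} --b--> {1,2,3,5}  [new]
{2,3} --c--> {2,4}  [new]
{1,2} --a--> {1,2,3,4}  [seen]
{1,2} --b--> {1,2,3,5}  [seen]
{1,2} --c--> {2,3}  [seen]
{1,2,3,4} --a--> {1,2,3,4,5}  [new]
{1,2,3,4} --b--> {1,2,3,4,5}  [seen]
{1,2,3,4} --c--> {1,2,3,4}  [seen]
{1,2,3,5} --a--> {1,2,3,4}  [seen]
{1,2,3,5} --b--> {1,2,3,5}  [seen]
{1,2,3,5} --c--> {1,2,3,4}  [seen]
{2,4} --a--> {1,2,3,4,5}  [seen]
{2,4} --b--> {3,4,5}  [new]
{2,4} --c--> {1,3}  [new]
{1,2,3,4,5} --a--> {1,2,3,4,5}  [seen]
{1,2,3,4,5} --b--> {1,2,3,4,5}  [seen]
{1,2,3,4,5} --c--> {1,2,3,4}  [seen]
{3,4,5} --a--> {3,4,5}  [seen]
{3,4,5} --b--> {1,2,3,4,5}  [seen]
{3,4,5} --c--> {1,2,3,4}  [seen]
{1,3} --a--> {2,3,4}  [new]
{1,3} --b--> {1,2,3,5}  [seen]
{1,3} --c--> {2,3,4}  [seen]
{2,3,4} --a--> {1,2,3,4,5}  [seen]
{2,3,4} --b--> {1,2,3,4,5}  [seen]
{2,3,4} --c--> {1,2,3,4}  [seen]
Reachable DFA states: {1}, {2,3}, {1,2}, {1,2,3,4}, {1,2,3,5}, {2,4}, {1,2,3,4,5}, {3,4,5}, {1,3}, {2,3,4}.
{1,2,5} is not among them.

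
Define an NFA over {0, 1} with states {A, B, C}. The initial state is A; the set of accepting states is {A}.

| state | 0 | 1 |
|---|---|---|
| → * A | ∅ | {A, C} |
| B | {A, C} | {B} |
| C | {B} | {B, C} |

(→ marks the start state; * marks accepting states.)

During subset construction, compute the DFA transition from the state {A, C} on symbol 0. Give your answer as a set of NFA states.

{B}

δ(A,0) = ∅; δ(C,0) = {B}.
Union: {B}.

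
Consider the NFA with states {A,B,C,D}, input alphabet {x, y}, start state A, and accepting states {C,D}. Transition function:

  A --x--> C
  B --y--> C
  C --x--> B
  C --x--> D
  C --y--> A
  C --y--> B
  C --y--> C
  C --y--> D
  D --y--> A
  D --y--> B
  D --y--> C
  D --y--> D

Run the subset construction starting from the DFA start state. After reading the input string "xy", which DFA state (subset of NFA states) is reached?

Start: {A}.
δ(A,x) = {C}.
Union: {C}.
After x: {C}.
δ(C,y) = {A,B,C,D}.
Union: {A,B,C,D}.
After y: {A,B,C,D}.

{A,B,C,D}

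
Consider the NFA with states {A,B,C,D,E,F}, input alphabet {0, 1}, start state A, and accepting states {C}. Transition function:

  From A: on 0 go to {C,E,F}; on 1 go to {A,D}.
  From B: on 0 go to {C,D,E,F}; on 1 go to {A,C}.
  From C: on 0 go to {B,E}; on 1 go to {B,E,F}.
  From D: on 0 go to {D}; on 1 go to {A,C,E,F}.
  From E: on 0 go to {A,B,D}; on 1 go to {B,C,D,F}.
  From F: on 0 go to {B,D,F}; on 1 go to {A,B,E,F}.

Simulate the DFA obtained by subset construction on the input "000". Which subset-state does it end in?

{A,B,C,D,E,F}

Start: {A}.
δ(A,0) = {C,E,F}.
Union: {C,E,F}.
After 0: {C,E,F}.
δ(C,0) = {B,E}; δ(E,0) = {A,B,D}; δ(F,0) = {B,D,F}.
Union: {A,B,D,E,F}.
After 0: {A,B,D,E,F}.
δ(A,0) = {C,E,F}; δ(B,0) = {C,D,E,F}; δ(D,0) = {D}; δ(E,0) = {A,B,D}; δ(F,0) = {B,D,F}.
Union: {A,B,C,D,E,F}.
After 0: {A,B,C,D,E,F}.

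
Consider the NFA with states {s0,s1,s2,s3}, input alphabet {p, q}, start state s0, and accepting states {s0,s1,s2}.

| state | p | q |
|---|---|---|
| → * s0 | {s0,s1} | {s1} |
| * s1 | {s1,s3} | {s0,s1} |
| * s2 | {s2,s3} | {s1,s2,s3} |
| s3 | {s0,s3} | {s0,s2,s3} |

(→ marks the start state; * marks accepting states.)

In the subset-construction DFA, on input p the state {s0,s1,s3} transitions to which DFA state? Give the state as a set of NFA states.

{s0,s1,s3}

δ(s0,p) = {s0,s1}; δ(s1,p) = {s1,s3}; δ(s3,p) = {s0,s3}.
Union: {s0,s1,s3}.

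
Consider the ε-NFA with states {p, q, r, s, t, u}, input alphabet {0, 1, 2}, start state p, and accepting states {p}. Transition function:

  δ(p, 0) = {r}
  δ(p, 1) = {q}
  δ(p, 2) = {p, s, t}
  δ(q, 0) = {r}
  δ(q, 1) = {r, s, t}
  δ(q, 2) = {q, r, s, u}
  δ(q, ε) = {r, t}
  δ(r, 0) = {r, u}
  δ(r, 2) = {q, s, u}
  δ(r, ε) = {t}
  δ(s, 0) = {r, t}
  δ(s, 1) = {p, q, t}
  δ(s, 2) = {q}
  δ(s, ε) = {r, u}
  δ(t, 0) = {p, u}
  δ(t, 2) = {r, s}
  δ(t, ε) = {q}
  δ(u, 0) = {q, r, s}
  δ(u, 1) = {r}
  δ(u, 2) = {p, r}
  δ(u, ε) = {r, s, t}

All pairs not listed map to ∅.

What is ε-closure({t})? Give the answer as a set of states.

Begin with {t}.
t →ε {q}; add q.
q →ε {r, t}; add r.
ε-closure = {q, r, t}.

{q, r, t}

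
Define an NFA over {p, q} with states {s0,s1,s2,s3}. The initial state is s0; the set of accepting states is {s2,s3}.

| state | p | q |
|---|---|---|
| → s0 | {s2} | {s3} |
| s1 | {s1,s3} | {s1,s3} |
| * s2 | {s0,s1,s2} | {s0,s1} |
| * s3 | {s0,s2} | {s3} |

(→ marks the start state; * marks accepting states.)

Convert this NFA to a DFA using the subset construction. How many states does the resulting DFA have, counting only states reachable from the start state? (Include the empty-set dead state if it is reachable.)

Start state of the DFA: {s0}.
{s0} --p--> {s2}  [new]
{s0} --q--> {s3}  [new]
{s2} --p--> {s0,s1,s2}  [new]
{s2} --q--> {s0,s1}  [new]
{s3} --p--> {s0,s2}  [new]
{s3} --q--> {s3}  [seen]
{s0,s1,s2} --p--> {s0,s1,s2,s3}  [new]
{s0,s1,s2} --q--> {s0,s1,s3}  [new]
{s0,s1} --p--> {s1,s2,s3}  [new]
{s0,s1} --q--> {s1,s3}  [new]
{s0,s2} --p--> {s0,s1,s2}  [seen]
{s0,s2} --q--> {s0,s1,s3}  [seen]
{s0,s1,s2,s3} --p--> {s0,s1,s2,s3}  [seen]
{s0,s1,s2,s3} --q--> {s0,s1,s3}  [seen]
{s0,s1,s3} --p--> {s0,s1,s2,s3}  [seen]
{s0,s1,s3} --q--> {s1,s3}  [seen]
{s1,s2,s3} --p--> {s0,s1,s2,s3}  [seen]
{s1,s2,s3} --q--> {s0,s1,s3}  [seen]
{s1,s3} --p--> {s0,s1,s2,s3}  [seen]
{s1,s3} --q--> {s1,s3}  [seen]
Reachable DFA states: {s0}, {s2}, {s3}, {s0,s1,s2}, {s0,s1}, {s0,s2}, {s0,s1,s2,s3}, {s0,s1,s3}, {s1,s2,s3}, {s1,s3}.

10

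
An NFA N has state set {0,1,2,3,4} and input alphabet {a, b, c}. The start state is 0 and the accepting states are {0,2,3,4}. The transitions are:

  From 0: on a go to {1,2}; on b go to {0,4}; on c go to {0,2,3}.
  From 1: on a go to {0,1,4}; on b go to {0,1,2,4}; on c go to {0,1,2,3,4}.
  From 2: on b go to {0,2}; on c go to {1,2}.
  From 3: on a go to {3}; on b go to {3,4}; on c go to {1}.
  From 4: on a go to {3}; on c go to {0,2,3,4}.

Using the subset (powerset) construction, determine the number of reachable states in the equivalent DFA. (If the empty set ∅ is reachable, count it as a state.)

Start state of the DFA: {0}.
{0} --a--> {1,2}  [new]
{0} --b--> {0,4}  [new]
{0} --c--> {0,2,3}  [new]
{1,2} --a--> {0,1,4}  [new]
{1,2} --b--> {0,1,2,4}  [new]
{1,2} --c--> {0,1,2,3,4}  [new]
{0,4} --a--> {1,2,3}  [new]
{0,4} --b--> {0,4}  [seen]
{0,4} --c--> {0,2,3,4}  [new]
{0,2,3} --a--> {1,2,3}  [seen]
{0,2,3} --b--> {0,2,3,4}  [seen]
{0,2,3} --c--> {0,1,2,3}  [new]
{0,1,4} --a--> {0,1,2,3,4}  [seen]
{0,1,4} --b--> {0,1,2,4}  [seen]
{0,1,4} --c--> {0,1,2,3,4}  [seen]
{0,1,2,4} --a--> {0,1,2,3,4}  [seen]
{0,1,2,4} --b--> {0,1,2,4}  [seen]
{0,1,2,4} --c--> {0,1,2,3,4}  [seen]
{0,1,2,3,4} --a--> {0,1,2,3,4}  [seen]
{0,1,2,3,4} --b--> {0,1,2,3,4}  [seen]
{0,1,2,3,4} --c--> {0,1,2,3,4}  [seen]
{1,2,3} --a--> {0,1,3,4}  [new]
{1,2,3} --b--> {0,1,2,3,4}  [seen]
{1,2,3} --c--> {0,1,2,3,4}  [seen]
{0,2,3,4} --a--> {1,2,3}  [seen]
{0,2,3,4} --b--> {0,2,3,4}  [seen]
{0,2,3,4} --c--> {0,1,2,3,4}  [seen]
{0,1,2,3} --a--> {0,1,2,3,4}  [seen]
{0,1,2,3} --b--> {0,1,2,3,4}  [seen]
{0,1,2,3} --c--> {0,1,2,3,4}  [seen]
{0,1,3,4} --a--> {0,1,2,3,4}  [seen]
{0,1,3,4} --b--> {0,1,2,3,4}  [seen]
{0,1,3,4} --c--> {0,1,2,3,4}  [seen]
Reachable DFA states: {0}, {1,2}, {0,4}, {0,2,3}, {0,1,4}, {0,1,2,4}, {0,1,2,3,4}, {1,2,3}, {0,2,3,4}, {0,1,2,3}, {0,1,3,4}.

11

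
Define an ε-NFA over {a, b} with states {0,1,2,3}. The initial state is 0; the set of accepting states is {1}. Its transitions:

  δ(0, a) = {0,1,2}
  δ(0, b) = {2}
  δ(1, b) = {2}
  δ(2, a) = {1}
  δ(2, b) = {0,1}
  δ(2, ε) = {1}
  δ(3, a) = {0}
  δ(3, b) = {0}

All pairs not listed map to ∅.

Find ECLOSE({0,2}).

Begin with {0,2}.
2 →ε {1}; add 1.
ε-closure = {0,1,2}.

{0,1,2}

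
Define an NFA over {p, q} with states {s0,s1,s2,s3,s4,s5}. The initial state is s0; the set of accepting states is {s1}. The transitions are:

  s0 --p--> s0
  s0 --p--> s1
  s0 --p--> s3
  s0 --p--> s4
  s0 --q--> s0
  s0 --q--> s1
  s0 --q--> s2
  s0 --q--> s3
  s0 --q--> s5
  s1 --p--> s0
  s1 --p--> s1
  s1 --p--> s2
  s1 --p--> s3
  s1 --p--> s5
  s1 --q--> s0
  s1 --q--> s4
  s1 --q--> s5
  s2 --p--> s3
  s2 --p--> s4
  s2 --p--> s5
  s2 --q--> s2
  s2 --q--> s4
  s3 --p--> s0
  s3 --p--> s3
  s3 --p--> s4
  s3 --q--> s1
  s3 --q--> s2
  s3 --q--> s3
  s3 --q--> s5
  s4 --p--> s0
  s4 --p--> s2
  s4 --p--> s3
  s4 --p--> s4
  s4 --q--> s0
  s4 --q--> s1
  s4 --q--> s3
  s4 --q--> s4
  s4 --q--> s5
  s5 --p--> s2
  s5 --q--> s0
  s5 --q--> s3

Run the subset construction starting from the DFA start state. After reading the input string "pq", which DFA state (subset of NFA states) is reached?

{s0,s1,s2,s3,s4,s5}

Start: {s0}.
δ(s0,p) = {s0,s1,s3,s4}.
Union: {s0,s1,s3,s4}.
After p: {s0,s1,s3,s4}.
δ(s0,q) = {s0,s1,s2,s3,s5}; δ(s1,q) = {s0,s4,s5}; δ(s3,q) = {s1,s2,s3,s5}; δ(s4,q) = {s0,s1,s3,s4,s5}.
Union: {s0,s1,s2,s3,s4,s5}.
After q: {s0,s1,s2,s3,s4,s5}.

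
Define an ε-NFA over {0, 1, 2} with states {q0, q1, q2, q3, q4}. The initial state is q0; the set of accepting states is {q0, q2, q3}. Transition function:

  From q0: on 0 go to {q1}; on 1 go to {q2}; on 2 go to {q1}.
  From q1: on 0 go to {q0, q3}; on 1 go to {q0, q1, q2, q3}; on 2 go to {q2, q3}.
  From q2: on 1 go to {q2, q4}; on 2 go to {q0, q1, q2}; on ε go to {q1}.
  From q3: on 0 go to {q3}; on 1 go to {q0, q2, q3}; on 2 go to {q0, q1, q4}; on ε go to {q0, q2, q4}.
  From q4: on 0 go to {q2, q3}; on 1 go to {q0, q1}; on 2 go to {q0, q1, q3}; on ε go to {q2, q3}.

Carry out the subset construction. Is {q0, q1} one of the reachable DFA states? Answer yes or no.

Start state of the DFA: {q0} (ε-closure of the NFA start).
{q0} --0--> {q1}  [new]
{q0} --1--> {q1, q2}  [new]
{q0} --2--> {q1}  [seen]
{q1} --0--> {q0, q1, q2, q3, q4}  [new]
{q1} --1--> {q0, q1, q2, q3, q4}  [seen]
{q1} --2--> {q0, q1, q2, q3, q4}  [seen]
{q1, q2} --0--> {q0, q1, q2, q3, q4}  [seen]
{q1, q2} --1--> {q0, q1, q2, q3, q4}  [seen]
{q1, q2} --2--> {q0, q1, q2, q3, q4}  [seen]
{q0, q1, q2, q3, q4} --0--> {q0, q1, q2, q3, q4}  [seen]
{q0, q1, q2, q3, q4} --1--> {q0, q1, q2, q3, q4}  [seen]
{q0, q1, q2, q3, q4} --2--> {q0, q1, q2, q3, q4}  [seen]
Reachable DFA states: {q0}, {q1}, {q1, q2}, {q0, q1, q2, q3, q4}.
{q0, q1} is not among them.

no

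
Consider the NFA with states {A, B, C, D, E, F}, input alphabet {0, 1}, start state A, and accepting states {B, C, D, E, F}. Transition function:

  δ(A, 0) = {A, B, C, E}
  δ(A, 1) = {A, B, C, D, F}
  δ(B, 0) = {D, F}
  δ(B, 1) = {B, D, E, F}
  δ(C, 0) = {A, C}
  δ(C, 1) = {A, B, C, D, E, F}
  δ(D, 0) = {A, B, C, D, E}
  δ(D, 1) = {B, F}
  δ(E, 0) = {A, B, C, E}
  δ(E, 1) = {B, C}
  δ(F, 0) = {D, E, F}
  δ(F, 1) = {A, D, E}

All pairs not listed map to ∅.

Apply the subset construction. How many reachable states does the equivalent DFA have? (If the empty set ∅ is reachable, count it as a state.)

Start state of the DFA: {A}.
{A} --0--> {A, B, C, E}  [new]
{A} --1--> {A, B, C, D, F}  [new]
{A, B, C, E} --0--> {A, B, C, D, E, F}  [new]
{A, B, C, E} --1--> {A, B, C, D, E, F}  [seen]
{A, B, C, D, F} --0--> {A, B, C, D, E, F}  [seen]
{A, B, C, D, F} --1--> {A, B, C, D, E, F}  [seen]
{A, B, C, D, E, F} --0--> {A, B, C, D, E, F}  [seen]
{A, B, C, D, E, F} --1--> {A, B, C, D, E, F}  [seen]
Reachable DFA states: {A}, {A, B, C, E}, {A, B, C, D, F}, {A, B, C, D, E, F}.

4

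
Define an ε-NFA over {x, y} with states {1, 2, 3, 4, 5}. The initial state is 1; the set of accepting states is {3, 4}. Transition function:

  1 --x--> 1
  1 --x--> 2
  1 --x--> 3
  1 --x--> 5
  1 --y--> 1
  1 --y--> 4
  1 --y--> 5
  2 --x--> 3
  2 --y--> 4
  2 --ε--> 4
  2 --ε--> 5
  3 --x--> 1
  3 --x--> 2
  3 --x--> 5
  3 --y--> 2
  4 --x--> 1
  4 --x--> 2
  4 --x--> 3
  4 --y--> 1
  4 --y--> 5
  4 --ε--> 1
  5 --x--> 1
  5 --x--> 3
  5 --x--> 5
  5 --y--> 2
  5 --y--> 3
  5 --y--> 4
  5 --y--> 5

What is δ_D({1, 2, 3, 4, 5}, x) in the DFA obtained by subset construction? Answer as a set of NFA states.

δ(1,x) = {1, 2, 3, 5}; δ(2,x) = {3}; δ(3,x) = {1, 2, 5}; δ(4,x) = {1, 2, 3}; δ(5,x) = {1, 3, 5}.
Union: {1, 2, 3, 5}.
ε-closure gives {1, 2, 3, 4, 5}.

{1, 2, 3, 4, 5}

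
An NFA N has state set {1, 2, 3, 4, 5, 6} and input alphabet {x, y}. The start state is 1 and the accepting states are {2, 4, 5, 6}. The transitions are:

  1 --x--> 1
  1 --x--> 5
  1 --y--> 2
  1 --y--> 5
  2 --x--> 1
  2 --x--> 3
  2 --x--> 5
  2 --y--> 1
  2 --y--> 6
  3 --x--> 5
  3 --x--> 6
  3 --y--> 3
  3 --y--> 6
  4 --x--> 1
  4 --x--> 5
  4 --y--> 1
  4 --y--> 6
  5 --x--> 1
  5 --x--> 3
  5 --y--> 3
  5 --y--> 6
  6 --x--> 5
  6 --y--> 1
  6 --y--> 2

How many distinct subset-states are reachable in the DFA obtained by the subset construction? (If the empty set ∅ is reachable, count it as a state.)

10

Start state of the DFA: {1}.
{1} --x--> {1, 5}  [new]
{1} --y--> {2, 5}  [new]
{1, 5} --x--> {1, 3, 5}  [new]
{1, 5} --y--> {2, 3, 5, 6}  [new]
{2, 5} --x--> {1, 3, 5}  [seen]
{2, 5} --y--> {1, 3, 6}  [new]
{1, 3, 5} --x--> {1, 3, 5, 6}  [new]
{1, 3, 5} --y--> {2, 3, 5, 6}  [seen]
{2, 3, 5, 6} --x--> {1, 3, 5, 6}  [seen]
{2, 3, 5, 6} --y--> {1, 2, 3, 6}  [new]
{1, 3, 6} --x--> {1, 5, 6}  [new]
{1, 3, 6} --y--> {1, 2, 3, 5, 6}  [new]
{1, 3, 5, 6} --x--> {1, 3, 5, 6}  [seen]
{1, 3, 5, 6} --y--> {1, 2, 3, 5, 6}  [seen]
{1, 2, 3, 6} --x--> {1, 3, 5, 6}  [seen]
{1, 2, 3, 6} --y--> {1, 2, 3, 5, 6}  [seen]
{1, 5, 6} --x--> {1, 3, 5}  [seen]
{1, 5, 6} --y--> {1, 2, 3, 5, 6}  [seen]
{1, 2, 3, 5, 6} --x--> {1, 3, 5, 6}  [seen]
{1, 2, 3, 5, 6} --y--> {1, 2, 3, 5, 6}  [seen]
Reachable DFA states: {1}, {1, 5}, {2, 5}, {1, 3, 5}, {2, 3, 5, 6}, {1, 3, 6}, {1, 3, 5, 6}, {1, 2, 3, 6}, {1, 5, 6}, {1, 2, 3, 5, 6}.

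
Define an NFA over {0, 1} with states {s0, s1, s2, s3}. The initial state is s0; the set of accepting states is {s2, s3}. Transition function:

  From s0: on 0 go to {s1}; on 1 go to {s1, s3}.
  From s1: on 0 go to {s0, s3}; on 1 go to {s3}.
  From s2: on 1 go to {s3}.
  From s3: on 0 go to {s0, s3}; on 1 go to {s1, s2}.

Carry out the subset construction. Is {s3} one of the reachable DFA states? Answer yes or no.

yes

Start state of the DFA: {s0}.
{s0} --0--> {s1}  [new]
{s0} --1--> {s1, s3}  [new]
{s1} --0--> {s0, s3}  [new]
{s1} --1--> {s3}  [new]
{s1, s3} --0--> {s0, s3}  [seen]
{s1, s3} --1--> {s1, s2, s3}  [new]
{s0, s3} --0--> {s0, s1, s3}  [new]
{s0, s3} --1--> {s1, s2, s3}  [seen]
{s3} --0--> {s0, s3}  [seen]
{s3} --1--> {s1, s2}  [new]
{s1, s2, s3} --0--> {s0, s3}  [seen]
{s1, s2, s3} --1--> {s1, s2, s3}  [seen]
{s0, s1, s3} --0--> {s0, s1, s3}  [seen]
{s0, s1, s3} --1--> {s1, s2, s3}  [seen]
{s1, s2} --0--> {s0, s3}  [seen]
{s1, s2} --1--> {s3}  [seen]
Reachable DFA states: {s0}, {s1}, {s1, s3}, {s0, s3}, {s3}, {s1, s2, s3}, {s0, s1, s3}, {s1, s2}.
{s3} is among them.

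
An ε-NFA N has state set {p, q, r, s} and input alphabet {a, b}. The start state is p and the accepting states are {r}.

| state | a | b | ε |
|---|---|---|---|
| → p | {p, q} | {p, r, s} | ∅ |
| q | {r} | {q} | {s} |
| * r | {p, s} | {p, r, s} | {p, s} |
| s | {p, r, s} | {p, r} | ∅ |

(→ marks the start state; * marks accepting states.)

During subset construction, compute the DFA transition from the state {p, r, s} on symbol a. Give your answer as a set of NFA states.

δ(p,a) = {p, q}; δ(r,a) = {p, s}; δ(s,a) = {p, r, s}.
Union: {p, q, r, s}.

{p, q, r, s}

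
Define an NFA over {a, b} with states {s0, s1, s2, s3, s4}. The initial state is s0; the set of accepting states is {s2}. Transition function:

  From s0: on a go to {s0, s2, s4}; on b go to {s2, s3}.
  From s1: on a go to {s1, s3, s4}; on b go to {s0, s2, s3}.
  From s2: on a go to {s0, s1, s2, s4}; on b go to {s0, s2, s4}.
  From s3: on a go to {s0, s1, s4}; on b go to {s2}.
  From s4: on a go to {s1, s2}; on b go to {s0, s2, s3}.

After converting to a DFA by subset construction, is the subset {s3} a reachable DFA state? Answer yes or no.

no

Start state of the DFA: {s0}.
{s0} --a--> {s0, s2, s4}  [new]
{s0} --b--> {s2, s3}  [new]
{s0, s2, s4} --a--> {s0, s1, s2, s4}  [new]
{s0, s2, s4} --b--> {s0, s2, s3, s4}  [new]
{s2, s3} --a--> {s0, s1, s2, s4}  [seen]
{s2, s3} --b--> {s0, s2, s4}  [seen]
{s0, s1, s2, s4} --a--> {s0, s1, s2, s3, s4}  [new]
{s0, s1, s2, s4} --b--> {s0, s2, s3, s4}  [seen]
{s0, s2, s3, s4} --a--> {s0, s1, s2, s4}  [seen]
{s0, s2, s3, s4} --b--> {s0, s2, s3, s4}  [seen]
{s0, s1, s2, s3, s4} --a--> {s0, s1, s2, s3, s4}  [seen]
{s0, s1, s2, s3, s4} --b--> {s0, s2, s3, s4}  [seen]
Reachable DFA states: {s0}, {s0, s2, s4}, {s2, s3}, {s0, s1, s2, s4}, {s0, s2, s3, s4}, {s0, s1, s2, s3, s4}.
{s3} is not among them.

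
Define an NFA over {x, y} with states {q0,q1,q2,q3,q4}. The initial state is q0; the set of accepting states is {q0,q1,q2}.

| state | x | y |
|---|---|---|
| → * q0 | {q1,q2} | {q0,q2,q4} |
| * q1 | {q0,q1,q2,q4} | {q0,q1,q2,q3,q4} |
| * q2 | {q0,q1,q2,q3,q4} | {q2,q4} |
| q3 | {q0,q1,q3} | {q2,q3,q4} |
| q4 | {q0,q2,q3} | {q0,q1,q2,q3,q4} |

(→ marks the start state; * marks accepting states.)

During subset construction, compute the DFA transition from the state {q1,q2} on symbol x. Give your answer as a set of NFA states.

δ(q1,x) = {q0,q1,q2,q4}; δ(q2,x) = {q0,q1,q2,q3,q4}.
Union: {q0,q1,q2,q3,q4}.

{q0,q1,q2,q3,q4}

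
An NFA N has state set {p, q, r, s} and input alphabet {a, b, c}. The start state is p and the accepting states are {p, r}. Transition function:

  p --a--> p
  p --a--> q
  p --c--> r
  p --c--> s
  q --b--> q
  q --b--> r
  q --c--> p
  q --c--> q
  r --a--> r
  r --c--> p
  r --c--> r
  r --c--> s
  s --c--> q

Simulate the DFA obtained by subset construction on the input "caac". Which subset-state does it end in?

Start: {p}.
δ(p,c) = {r, s}.
Union: {r, s}.
After c: {r, s}.
δ(r,a) = {r}; δ(s,a) = ∅.
Union: {r}.
After a: {r}.
δ(r,a) = {r}.
Union: {r}.
After a: {r}.
δ(r,c) = {p, r, s}.
Union: {p, r, s}.
After c: {p, r, s}.

{p, r, s}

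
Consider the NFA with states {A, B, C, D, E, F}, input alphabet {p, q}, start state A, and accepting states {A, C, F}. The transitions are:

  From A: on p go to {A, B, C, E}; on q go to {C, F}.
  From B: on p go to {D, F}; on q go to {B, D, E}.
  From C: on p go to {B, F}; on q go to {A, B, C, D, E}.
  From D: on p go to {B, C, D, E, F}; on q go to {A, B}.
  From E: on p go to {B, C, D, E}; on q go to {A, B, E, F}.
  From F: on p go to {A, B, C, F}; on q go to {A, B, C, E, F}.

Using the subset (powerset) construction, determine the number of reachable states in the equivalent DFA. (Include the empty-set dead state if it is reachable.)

5

Start state of the DFA: {A}.
{A} --p--> {A, B, C, E}  [new]
{A} --q--> {C, F}  [new]
{A, B, C, E} --p--> {A, B, C, D, E, F}  [new]
{A, B, C, E} --q--> {A, B, C, D, E, F}  [seen]
{C, F} --p--> {A, B, C, F}  [new]
{C, F} --q--> {A, B, C, D, E, F}  [seen]
{A, B, C, D, E, F} --p--> {A, B, C, D, E, F}  [seen]
{A, B, C, D, E, F} --q--> {A, B, C, D, E, F}  [seen]
{A, B, C, F} --p--> {A, B, C, D, E, F}  [seen]
{A, B, C, F} --q--> {A, B, C, D, E, F}  [seen]
Reachable DFA states: {A}, {A, B, C, E}, {C, F}, {A, B, C, D, E, F}, {A, B, C, F}.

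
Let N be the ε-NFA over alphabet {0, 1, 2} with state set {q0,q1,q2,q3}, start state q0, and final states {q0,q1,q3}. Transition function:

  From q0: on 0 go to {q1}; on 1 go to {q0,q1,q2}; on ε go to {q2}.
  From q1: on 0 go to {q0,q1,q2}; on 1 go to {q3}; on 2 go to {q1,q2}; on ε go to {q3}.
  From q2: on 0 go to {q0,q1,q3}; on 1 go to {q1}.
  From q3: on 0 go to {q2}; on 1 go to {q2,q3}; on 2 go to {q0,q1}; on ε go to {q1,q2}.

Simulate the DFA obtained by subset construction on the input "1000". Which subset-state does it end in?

Start: {q0,q2}.
δ(q0,1) = {q0,q1,q2}; δ(q2,1) = {q1}.
Union: {q0,q1,q2}.
ε-closure gives {q0,q1,q2,q3}.
After 1: {q0,q1,q2,q3}.
δ(q0,0) = {q1}; δ(q1,0) = {q0,q1,q2}; δ(q2,0) = {q0,q1,q3}; δ(q3,0) = {q2}.
Union: {q0,q1,q2,q3}.
After 0: {q0,q1,q2,q3}.
δ(q0,0) = {q1}; δ(q1,0) = {q0,q1,q2}; δ(q2,0) = {q0,q1,q3}; δ(q3,0) = {q2}.
Union: {q0,q1,q2,q3}.
After 0: {q0,q1,q2,q3}.
δ(q0,0) = {q1}; δ(q1,0) = {q0,q1,q2}; δ(q2,0) = {q0,q1,q3}; δ(q3,0) = {q2}.
Union: {q0,q1,q2,q3}.
After 0: {q0,q1,q2,q3}.

{q0,q1,q2,q3}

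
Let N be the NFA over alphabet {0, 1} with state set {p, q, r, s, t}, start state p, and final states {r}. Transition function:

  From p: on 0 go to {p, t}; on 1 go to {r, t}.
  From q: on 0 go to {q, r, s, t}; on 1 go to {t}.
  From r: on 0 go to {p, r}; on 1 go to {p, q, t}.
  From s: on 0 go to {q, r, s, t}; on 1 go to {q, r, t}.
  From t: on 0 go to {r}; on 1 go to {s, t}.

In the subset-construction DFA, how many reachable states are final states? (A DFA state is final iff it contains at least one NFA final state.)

Start state of the DFA: {p}.
{p} --0--> {p, t}  [new]
{p} --1--> {r, t}  [new]
{p, t} --0--> {p, r, t}  [new]
{p, t} --1--> {r, s, t}  [new]
{r, t} --0--> {p, r}  [new]
{r, t} --1--> {p, q, s, t}  [new]
{p, r, t} --0--> {p, r, t}  [seen]
{p, r, t} --1--> {p, q, r, s, t}  [new]
{r, s, t} --0--> {p, q, r, s, t}  [seen]
{r, s, t} --1--> {p, q, r, s, t}  [seen]
{p, r} --0--> {p, r, t}  [seen]
{p, r} --1--> {p, q, r, t}  [new]
{p, q, s, t} --0--> {p, q, r, s, t}  [seen]
{p, q, s, t} --1--> {q, r, s, t}  [new]
{p, q, r, s, t} --0--> {p, q, r, s, t}  [seen]
{p, q, r, s, t} --1--> {p, q, r, s, t}  [seen]
{p, q, r, t} --0--> {p, q, r, s, t}  [seen]
{p, q, r, t} --1--> {p, q, r, s, t}  [seen]
{q, r, s, t} --0--> {p, q, r, s, t}  [seen]
{q, r, s, t} --1--> {p, q, r, s, t}  [seen]
Reachable DFA states: {p}, {p, t}, {r, t}, {p, r, t}, {r, s, t}, {p, r}, {p, q, s, t}, {p, q, r, s, t}, {p, q, r, t}, {q, r, s, t}.
Accepting DFA states (contain an NFA accepting state): {r, t}, {p, r, t}, {r, s, t}, {p, r}, {p, q, r, s, t}, {p, q, r, t}, {q, r, s, t}.

7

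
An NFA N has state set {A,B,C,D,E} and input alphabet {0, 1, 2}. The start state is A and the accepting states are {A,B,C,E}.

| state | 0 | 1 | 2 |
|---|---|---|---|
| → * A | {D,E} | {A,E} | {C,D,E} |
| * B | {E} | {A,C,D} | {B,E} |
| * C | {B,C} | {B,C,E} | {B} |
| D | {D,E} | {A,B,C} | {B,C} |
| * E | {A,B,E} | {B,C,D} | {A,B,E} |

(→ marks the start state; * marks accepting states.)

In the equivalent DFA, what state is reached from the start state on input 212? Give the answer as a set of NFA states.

{A,B,C,D,E}

Start: {A}.
δ(A,2) = {C,D,E}.
Union: {C,D,E}.
After 2: {C,D,E}.
δ(C,1) = {B,C,E}; δ(D,1) = {A,B,C}; δ(E,1) = {B,C,D}.
Union: {A,B,C,D,E}.
After 1: {A,B,C,D,E}.
δ(A,2) = {C,D,E}; δ(B,2) = {B,E}; δ(C,2) = {B}; δ(D,2) = {B,C}; δ(E,2) = {A,B,E}.
Union: {A,B,C,D,E}.
After 2: {A,B,C,D,E}.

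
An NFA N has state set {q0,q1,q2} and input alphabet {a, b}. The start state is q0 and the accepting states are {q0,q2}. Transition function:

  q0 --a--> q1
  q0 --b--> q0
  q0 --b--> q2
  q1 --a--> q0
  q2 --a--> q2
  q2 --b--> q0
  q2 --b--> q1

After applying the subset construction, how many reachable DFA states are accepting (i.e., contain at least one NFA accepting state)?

Start state of the DFA: {q0}.
{q0} --a--> {q1}  [new]
{q0} --b--> {q0,q2}  [new]
{q1} --a--> {q0}  [seen]
{q1} --b--> ∅  [new]
{q0,q2} --a--> {q1,q2}  [new]
{q0,q2} --b--> {q0,q1,q2}  [new]
∅ --a--> ∅  [seen]
∅ --b--> ∅  [seen]
{q1,q2} --a--> {q0,q2}  [seen]
{q1,q2} --b--> {q0,q1}  [new]
{q0,q1,q2} --a--> {q0,q1,q2}  [seen]
{q0,q1,q2} --b--> {q0,q1,q2}  [seen]
{q0,q1} --a--> {q0,q1}  [seen]
{q0,q1} --b--> {q0,q2}  [seen]
Reachable DFA states: {q0}, {q1}, {q0,q2}, ∅, {q1,q2}, {q0,q1,q2}, {q0,q1}.
Accepting DFA states (contain an NFA accepting state): {q0}, {q0,q2}, {q1,q2}, {q0,q1,q2}, {q0,q1}.

5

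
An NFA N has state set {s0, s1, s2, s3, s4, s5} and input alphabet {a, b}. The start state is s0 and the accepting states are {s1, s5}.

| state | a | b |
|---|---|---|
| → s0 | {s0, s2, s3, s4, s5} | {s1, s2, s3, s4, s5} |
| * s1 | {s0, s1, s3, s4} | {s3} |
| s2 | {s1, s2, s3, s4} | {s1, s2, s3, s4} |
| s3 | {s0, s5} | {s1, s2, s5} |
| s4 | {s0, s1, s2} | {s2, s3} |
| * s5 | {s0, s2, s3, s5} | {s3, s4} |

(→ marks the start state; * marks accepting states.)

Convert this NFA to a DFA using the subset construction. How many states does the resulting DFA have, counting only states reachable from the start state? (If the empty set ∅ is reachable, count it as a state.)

Start state of the DFA: {s0}.
{s0} --a--> {s0, s2, s3, s4, s5}  [new]
{s0} --b--> {s1, s2, s3, s4, s5}  [new]
{s0, s2, s3, s4, s5} --a--> {s0, s1, s2, s3, s4, s5}  [new]
{s0, s2, s3, s4, s5} --b--> {s1, s2, s3, s4, s5}  [seen]
{s1, s2, s3, s4, s5} --a--> {s0, s1, s2, s3, s4, s5}  [seen]
{s1, s2, s3, s4, s5} --b--> {s1, s2, s3, s4, s5}  [seen]
{s0, s1, s2, s3, s4, s5} --a--> {s0, s1, s2, s3, s4, s5}  [seen]
{s0, s1, s2, s3, s4, s5} --b--> {s1, s2, s3, s4, s5}  [seen]
Reachable DFA states: {s0}, {s0, s2, s3, s4, s5}, {s1, s2, s3, s4, s5}, {s0, s1, s2, s3, s4, s5}.

4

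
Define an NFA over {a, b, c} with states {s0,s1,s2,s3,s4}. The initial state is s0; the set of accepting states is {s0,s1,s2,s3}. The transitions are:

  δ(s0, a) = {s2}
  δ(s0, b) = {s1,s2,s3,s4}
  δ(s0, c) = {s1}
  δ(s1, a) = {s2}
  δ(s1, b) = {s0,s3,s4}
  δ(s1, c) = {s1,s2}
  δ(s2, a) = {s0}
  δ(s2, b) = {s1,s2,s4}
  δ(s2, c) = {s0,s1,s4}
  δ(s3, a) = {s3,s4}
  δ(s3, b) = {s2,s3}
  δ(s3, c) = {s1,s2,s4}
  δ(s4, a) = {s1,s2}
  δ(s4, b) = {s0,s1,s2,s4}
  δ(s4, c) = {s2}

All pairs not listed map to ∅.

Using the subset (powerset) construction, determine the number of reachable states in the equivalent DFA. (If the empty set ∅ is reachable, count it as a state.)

Start state of the DFA: {s0}.
{s0} --a--> {s2}  [new]
{s0} --b--> {s1,s2,s3,s4}  [new]
{s0} --c--> {s1}  [new]
{s2} --a--> {s0}  [seen]
{s2} --b--> {s1,s2,s4}  [new]
{s2} --c--> {s0,s1,s4}  [new]
{s1,s2,s3,s4} --a--> {s0,s1,s2,s3,s4}  [new]
{s1,s2,s3,s4} --b--> {s0,s1,s2,s3,s4}  [seen]
{s1,s2,s3,s4} --c--> {s0,s1,s2,s4}  [new]
{s1} --a--> {s2}  [seen]
{s1} --b--> {s0,s3,s4}  [new]
{s1} --c--> {s1,s2}  [new]
{s1,s2,s4} --a--> {s0,s1,s2}  [new]
{s1,s2,s4} --b--> {s0,s1,s2,s3,s4}  [seen]
{s1,s2,s4} --c--> {s0,s1,s2,s4}  [seen]
{s0,s1,s4} --a--> {s1,s2}  [seen]
{s0,s1,s4} --b--> {s0,s1,s2,s3,s4}  [seen]
{s0,s1,s4} --c--> {s1,s2}  [seen]
{s0,s1,s2,s3,s4} --a--> {s0,s1,s2,s3,s4}  [seen]
{s0,s1,s2,s3,s4} --b--> {s0,s1,s2,s3,s4}  [seen]
{s0,s1,s2,s3,s4} --c--> {s0,s1,s2,s4}  [seen]
{s0,s1,s2,s4} --a--> {s0,s1,s2}  [seen]
{s0,s1,s2,s4} --b--> {s0,s1,s2,s3,s4}  [seen]
{s0,s1,s2,s4} --c--> {s0,s1,s2,s4}  [seen]
{s0,s3,s4} --a--> {s1,s2,s3,s4}  [seen]
{s0,s3,s4} --b--> {s0,s1,s2,s3,s4}  [seen]
{s0,s3,s4} --c--> {s1,s2,s4}  [seen]
{s1,s2} --a--> {s0,s2}  [new]
{s1,s2} --b--> {s0,s1,s2,s3,s4}  [seen]
{s1,s2} --c--> {s0,s1,s2,s4}  [seen]
{s0,s1,s2} --a--> {s0,s2}  [seen]
{s0,s1,s2} --b--> {s0,s1,s2,s3,s4}  [seen]
{s0,s1,s2} --c--> {s0,s1,s2,s4}  [seen]
{s0,s2} --a--> {s0,s2}  [seen]
{s0,s2} --b--> {s1,s2,s3,s4}  [seen]
{s0,s2} --c--> {s0,s1,s4}  [seen]
Reachable DFA states: {s0}, {s2}, {s1,s2,s3,s4}, {s1}, {s1,s2,s4}, {s0,s1,s4}, {s0,s1,s2,s3,s4}, {s0,s1,s2,s4}, {s0,s3,s4}, {s1,s2}, {s0,s1,s2}, {s0,s2}.

12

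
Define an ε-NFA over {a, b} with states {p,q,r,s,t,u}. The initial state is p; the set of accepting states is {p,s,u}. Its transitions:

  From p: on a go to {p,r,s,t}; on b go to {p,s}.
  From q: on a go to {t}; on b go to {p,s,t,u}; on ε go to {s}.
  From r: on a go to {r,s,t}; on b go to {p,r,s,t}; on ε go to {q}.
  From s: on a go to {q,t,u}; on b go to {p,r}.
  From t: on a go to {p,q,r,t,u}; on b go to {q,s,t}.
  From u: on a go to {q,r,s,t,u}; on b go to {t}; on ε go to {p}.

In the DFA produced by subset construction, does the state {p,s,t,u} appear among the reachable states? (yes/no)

no

Start state of the DFA: {p} (ε-closure of the NFA start).
{p} --a--> {p,q,r,s,t}  [new]
{p} --b--> {p,s}  [new]
{p,q,r,s,t} --a--> {p,q,r,s,t,u}  [new]
{p,q,r,s,t} --b--> {p,q,r,s,t,u}  [seen]
{p,s} --a--> {p,q,r,s,t,u}  [seen]
{p,s} --b--> {p,q,r,s}  [new]
{p,q,r,s,t,u} --a--> {p,q,r,s,t,u}  [seen]
{p,q,r,s,t,u} --b--> {p,q,r,s,t,u}  [seen]
{p,q,r,s} --a--> {p,q,r,s,t,u}  [seen]
{p,q,r,s} --b--> {p,q,r,s,t,u}  [seen]
Reachable DFA states: {p}, {p,q,r,s,t}, {p,s}, {p,q,r,s,t,u}, {p,q,r,s}.
{p,s,t,u} is not among them.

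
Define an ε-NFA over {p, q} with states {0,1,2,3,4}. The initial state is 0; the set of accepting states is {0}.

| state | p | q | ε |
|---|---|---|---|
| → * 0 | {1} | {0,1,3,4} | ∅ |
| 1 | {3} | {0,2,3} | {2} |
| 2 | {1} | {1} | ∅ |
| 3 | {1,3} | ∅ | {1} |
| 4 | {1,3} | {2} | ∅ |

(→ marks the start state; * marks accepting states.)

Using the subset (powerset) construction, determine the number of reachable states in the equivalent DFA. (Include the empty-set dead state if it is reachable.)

5

Start state of the DFA: {0} (ε-closure of the NFA start).
{0} --p--> {1,2}  [new]
{0} --q--> {0,1,2,3,4}  [new]
{1,2} --p--> {1,2,3}  [new]
{1,2} --q--> {0,1,2,3}  [new]
{0,1,2,3,4} --p--> {1,2,3}  [seen]
{0,1,2,3,4} --q--> {0,1,2,3,4}  [seen]
{1,2,3} --p--> {1,2,3}  [seen]
{1,2,3} --q--> {0,1,2,3}  [seen]
{0,1,2,3} --p--> {1,2,3}  [seen]
{0,1,2,3} --q--> {0,1,2,3,4}  [seen]
Reachable DFA states: {0}, {1,2}, {0,1,2,3,4}, {1,2,3}, {0,1,2,3}.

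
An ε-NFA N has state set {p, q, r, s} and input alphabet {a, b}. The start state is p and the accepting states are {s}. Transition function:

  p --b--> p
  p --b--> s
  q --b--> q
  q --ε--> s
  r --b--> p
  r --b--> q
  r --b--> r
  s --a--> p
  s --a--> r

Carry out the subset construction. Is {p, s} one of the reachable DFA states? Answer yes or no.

yes

Start state of the DFA: {p} (ε-closure of the NFA start).
{p} --a--> ∅  [new]
{p} --b--> {p, s}  [new]
∅ --a--> ∅  [seen]
∅ --b--> ∅  [seen]
{p, s} --a--> {p, r}  [new]
{p, s} --b--> {p, s}  [seen]
{p, r} --a--> ∅  [seen]
{p, r} --b--> {p, q, r, s}  [new]
{p, q, r, s} --a--> {p, r}  [seen]
{p, q, r, s} --b--> {p, q, r, s}  [seen]
Reachable DFA states: {p}, ∅, {p, s}, {p, r}, {p, q, r, s}.
{p, s} is among them.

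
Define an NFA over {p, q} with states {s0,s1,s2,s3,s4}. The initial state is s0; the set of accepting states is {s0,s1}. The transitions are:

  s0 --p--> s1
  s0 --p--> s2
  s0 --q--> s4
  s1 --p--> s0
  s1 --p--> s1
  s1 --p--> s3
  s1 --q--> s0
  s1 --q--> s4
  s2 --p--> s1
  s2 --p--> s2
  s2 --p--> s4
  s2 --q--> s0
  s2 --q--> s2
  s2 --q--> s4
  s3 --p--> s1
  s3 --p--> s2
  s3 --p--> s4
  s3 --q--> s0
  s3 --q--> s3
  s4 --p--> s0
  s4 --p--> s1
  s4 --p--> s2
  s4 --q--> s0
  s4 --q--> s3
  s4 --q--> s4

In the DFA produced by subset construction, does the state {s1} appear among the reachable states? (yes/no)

no

Start state of the DFA: {s0}.
{s0} --p--> {s1,s2}  [new]
{s0} --q--> {s4}  [new]
{s1,s2} --p--> {s0,s1,s2,s3,s4}  [new]
{s1,s2} --q--> {s0,s2,s4}  [new]
{s4} --p--> {s0,s1,s2}  [new]
{s4} --q--> {s0,s3,s4}  [new]
{s0,s1,s2,s3,s4} --p--> {s0,s1,s2,s3,s4}  [seen]
{s0,s1,s2,s3,s4} --q--> {s0,s2,s3,s4}  [new]
{s0,s2,s4} --p--> {s0,s1,s2,s4}  [new]
{s0,s2,s4} --q--> {s0,s2,s3,s4}  [seen]
{s0,s1,s2} --p--> {s0,s1,s2,s3,s4}  [seen]
{s0,s1,s2} --q--> {s0,s2,s4}  [seen]
{s0,s3,s4} --p--> {s0,s1,s2,s4}  [seen]
{s0,s3,s4} --q--> {s0,s3,s4}  [seen]
{s0,s2,s3,s4} --p--> {s0,s1,s2,s4}  [seen]
{s0,s2,s3,s4} --q--> {s0,s2,s3,s4}  [seen]
{s0,s1,s2,s4} --p--> {s0,s1,s2,s3,s4}  [seen]
{s0,s1,s2,s4} --q--> {s0,s2,s3,s4}  [seen]
Reachable DFA states: {s0}, {s1,s2}, {s4}, {s0,s1,s2,s3,s4}, {s0,s2,s4}, {s0,s1,s2}, {s0,s3,s4}, {s0,s2,s3,s4}, {s0,s1,s2,s4}.
{s1} is not among them.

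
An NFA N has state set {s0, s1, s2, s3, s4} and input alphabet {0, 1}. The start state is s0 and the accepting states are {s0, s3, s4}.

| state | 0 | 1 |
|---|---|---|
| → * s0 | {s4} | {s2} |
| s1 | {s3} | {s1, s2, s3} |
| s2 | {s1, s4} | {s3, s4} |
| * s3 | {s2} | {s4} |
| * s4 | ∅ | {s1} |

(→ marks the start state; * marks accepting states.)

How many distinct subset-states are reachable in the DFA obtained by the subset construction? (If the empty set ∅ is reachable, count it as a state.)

10

Start state of the DFA: {s0}.
{s0} --0--> {s4}  [new]
{s0} --1--> {s2}  [new]
{s4} --0--> ∅  [new]
{s4} --1--> {s1}  [new]
{s2} --0--> {s1, s4}  [new]
{s2} --1--> {s3, s4}  [new]
∅ --0--> ∅  [seen]
∅ --1--> ∅  [seen]
{s1} --0--> {s3}  [new]
{s1} --1--> {s1, s2, s3}  [new]
{s1, s4} --0--> {s3}  [seen]
{s1, s4} --1--> {s1, s2, s3}  [seen]
{s3, s4} --0--> {s2}  [seen]
{s3, s4} --1--> {s1, s4}  [seen]
{s3} --0--> {s2}  [seen]
{s3} --1--> {s4}  [seen]
{s1, s2, s3} --0--> {s1, s2, s3, s4}  [new]
{s1, s2, s3} --1--> {s1, s2, s3, s4}  [seen]
{s1, s2, s3, s4} --0--> {s1, s2, s3, s4}  [seen]
{s1, s2, s3, s4} --1--> {s1, s2, s3, s4}  [seen]
Reachable DFA states: {s0}, {s4}, {s2}, ∅, {s1}, {s1, s4}, {s3, s4}, {s3}, {s1, s2, s3}, {s1, s2, s3, s4}.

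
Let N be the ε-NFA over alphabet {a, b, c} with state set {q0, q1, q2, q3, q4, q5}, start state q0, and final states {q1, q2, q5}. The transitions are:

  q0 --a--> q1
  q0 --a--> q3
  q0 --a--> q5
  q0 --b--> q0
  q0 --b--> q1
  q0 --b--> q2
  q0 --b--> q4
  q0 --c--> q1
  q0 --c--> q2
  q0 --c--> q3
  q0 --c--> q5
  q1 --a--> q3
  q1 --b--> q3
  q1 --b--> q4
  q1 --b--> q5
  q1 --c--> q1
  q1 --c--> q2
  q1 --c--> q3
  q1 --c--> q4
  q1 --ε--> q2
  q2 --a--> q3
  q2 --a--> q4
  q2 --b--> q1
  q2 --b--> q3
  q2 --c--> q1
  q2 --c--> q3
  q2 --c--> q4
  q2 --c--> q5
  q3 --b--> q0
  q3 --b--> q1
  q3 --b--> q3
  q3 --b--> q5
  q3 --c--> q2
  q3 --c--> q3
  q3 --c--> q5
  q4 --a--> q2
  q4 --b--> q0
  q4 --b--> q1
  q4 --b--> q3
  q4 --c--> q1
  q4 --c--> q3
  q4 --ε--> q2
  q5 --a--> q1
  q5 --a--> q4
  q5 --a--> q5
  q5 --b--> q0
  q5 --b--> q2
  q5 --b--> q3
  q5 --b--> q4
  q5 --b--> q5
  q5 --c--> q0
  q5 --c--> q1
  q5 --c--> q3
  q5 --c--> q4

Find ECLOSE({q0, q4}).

{q0, q2, q4}

Begin with {q0, q4}.
q4 →ε {q2}; add q2.
ε-closure = {q0, q2, q4}.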